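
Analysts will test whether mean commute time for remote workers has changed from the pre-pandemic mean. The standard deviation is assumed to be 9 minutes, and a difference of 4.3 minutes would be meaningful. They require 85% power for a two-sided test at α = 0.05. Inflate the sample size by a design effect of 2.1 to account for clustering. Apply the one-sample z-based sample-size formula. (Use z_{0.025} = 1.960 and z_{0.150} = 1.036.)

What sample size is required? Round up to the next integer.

n = (z_{α/2} + z_β)² · σ² / δ²
  = (1.960 + 1.036)² · 9² / 4.3²
  = 8.9760 · 81 / 18.49
  = 39.32
Design effect: 2.1 × 39.32 = 82.58.
Round up → n = 83.

n = 83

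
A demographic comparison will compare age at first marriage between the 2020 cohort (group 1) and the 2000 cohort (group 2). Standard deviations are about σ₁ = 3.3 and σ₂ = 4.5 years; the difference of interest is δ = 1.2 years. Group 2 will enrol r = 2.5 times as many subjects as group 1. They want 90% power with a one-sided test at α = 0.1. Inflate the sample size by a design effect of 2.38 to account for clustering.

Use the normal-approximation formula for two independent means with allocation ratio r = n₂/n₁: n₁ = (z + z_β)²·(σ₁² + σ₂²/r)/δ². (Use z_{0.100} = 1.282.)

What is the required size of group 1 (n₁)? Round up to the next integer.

n₁ = (z_α + z_β)² · (σ₁² + σ₂²/r) / δ²
   = (1.282 + 1.282)² · (3.3² + 4.5²/2.5) / 1.2²
   = 6.5741 · (10.89 + 8.1) / 1.44
   = 6.5741 · 18.99 / 1.44
   = 86.70
Design effect: 2.38 × 86.70 = 206.34.
Round up → n₁ = 207; n₂ = r·n₁ = 2.5 × 207 = 518.

n₁ = 207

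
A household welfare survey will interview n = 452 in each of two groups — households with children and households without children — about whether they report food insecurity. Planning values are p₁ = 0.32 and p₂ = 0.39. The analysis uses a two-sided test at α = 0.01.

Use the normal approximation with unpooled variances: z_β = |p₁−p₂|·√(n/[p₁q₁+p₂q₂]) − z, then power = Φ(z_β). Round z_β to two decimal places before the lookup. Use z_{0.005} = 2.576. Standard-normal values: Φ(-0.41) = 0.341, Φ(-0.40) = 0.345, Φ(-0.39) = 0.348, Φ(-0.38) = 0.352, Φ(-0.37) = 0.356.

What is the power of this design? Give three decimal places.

z_β = |p₁−p₂|·√(n/[p₁q₁+p₂q₂]) − z_{α/2}
    = 0.07 · √(452/0.4555) − 2.576
    = 0.07 · 31.5010 − 2.576
    = 2.2051 − 2.576 = -0.3709 → -0.37
Power = Φ(-0.37) = 0.356.

Power ≈ 0.356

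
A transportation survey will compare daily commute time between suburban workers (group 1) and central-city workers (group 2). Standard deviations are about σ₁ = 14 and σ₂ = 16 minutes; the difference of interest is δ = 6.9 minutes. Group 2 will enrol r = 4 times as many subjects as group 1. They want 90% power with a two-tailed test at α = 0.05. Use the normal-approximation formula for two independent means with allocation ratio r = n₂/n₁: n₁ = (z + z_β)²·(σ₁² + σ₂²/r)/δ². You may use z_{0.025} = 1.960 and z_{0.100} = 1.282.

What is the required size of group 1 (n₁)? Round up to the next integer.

n₁ = 58

n₁ = (z_{α/2} + z_β)² · (σ₁² + σ₂²/r) / δ²
   = (1.960 + 1.282)² · (14² + 16²/4) / 6.9²
   = 10.5106 · (196 + 64) / 47.61
   = 10.5106 · 260 / 47.61
   = 57.40
Round up → n₁ = 58; n₂ = r·n₁ = 4 × 58 = 232.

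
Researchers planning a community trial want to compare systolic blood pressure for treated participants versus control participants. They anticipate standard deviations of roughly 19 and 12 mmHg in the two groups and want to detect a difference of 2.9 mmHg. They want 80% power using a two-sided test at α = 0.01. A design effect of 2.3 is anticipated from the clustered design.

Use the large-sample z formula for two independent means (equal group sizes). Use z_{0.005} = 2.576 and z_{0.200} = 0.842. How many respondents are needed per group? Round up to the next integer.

n = 1614 per group

n = (z_{α/2} + z_β)² · (σ₁² + σ₂²) / δ²
  = (2.576 + 0.842)² · (19² + 12² = 505) / 2.9²
  = 11.6827 · 505 / 8.41
  = 701.52
Design effect: 2.3 × 701.52 = 1613.49.
Round up → n = 1614 per group.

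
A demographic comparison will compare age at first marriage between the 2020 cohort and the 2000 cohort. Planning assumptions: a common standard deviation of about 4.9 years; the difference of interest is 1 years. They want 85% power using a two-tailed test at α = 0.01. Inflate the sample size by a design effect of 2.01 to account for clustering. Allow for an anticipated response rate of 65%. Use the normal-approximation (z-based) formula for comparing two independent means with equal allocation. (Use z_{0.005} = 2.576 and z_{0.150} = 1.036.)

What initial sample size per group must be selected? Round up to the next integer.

n = (z_{α/2} + z_β)² · (σ₁² + σ₂²) / δ²
  = (2.576 + 1.036)² · (2·4.9² = 48.02) / 1²
  = 13.0465 · 48.02 / 1
  = 626.50
Design effect: 2.01 × 626.50 = 1259.26.
Adjust for 65% response: 1259.26 / 0.65 = 1937.32.
Round up → n = 1938 per group.

n = 1938 per group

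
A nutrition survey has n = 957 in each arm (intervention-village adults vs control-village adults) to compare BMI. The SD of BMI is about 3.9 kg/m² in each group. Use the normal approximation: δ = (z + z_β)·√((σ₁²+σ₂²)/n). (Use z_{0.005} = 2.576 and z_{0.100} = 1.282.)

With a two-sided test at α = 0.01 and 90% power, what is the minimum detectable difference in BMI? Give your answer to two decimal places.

Minimum detectable difference ≈ 0.69 kg/m²

δ = (z_{α/2} + z_β) · √((σ₁²+σ₂²)/n)
  = (2.576 + 1.282) · √(30.42/957)
  = 3.858 · √0.03179
  = 3.858 · 0.1783
  = 0.6878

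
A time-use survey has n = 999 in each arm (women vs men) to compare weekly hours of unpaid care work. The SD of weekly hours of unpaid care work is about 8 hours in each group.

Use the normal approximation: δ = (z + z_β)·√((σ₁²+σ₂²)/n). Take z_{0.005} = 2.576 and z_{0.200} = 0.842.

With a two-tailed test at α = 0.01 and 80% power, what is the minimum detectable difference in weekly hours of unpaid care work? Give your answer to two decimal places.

δ = (z_{α/2} + z_β) · √((σ₁²+σ₂²)/n)
  = (2.576 + 0.842) · √(128/999)
  = 3.418 · √0.12813
  = 3.418 · 0.3579
  = 1.2235

Minimum detectable difference ≈ 1.22 hours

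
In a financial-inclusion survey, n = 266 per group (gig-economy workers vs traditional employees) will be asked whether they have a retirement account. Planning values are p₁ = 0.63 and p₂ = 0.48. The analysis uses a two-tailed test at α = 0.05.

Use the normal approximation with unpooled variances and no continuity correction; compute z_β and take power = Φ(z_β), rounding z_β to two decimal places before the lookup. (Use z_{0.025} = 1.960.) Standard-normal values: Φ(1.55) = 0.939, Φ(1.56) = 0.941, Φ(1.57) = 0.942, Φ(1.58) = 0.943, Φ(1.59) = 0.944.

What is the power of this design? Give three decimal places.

Power ≈ 0.941

z_β = |p₁−p₂|·√(n/[p₁q₁+p₂q₂]) − z_{α/2}
    = 0.15 · √(266/0.4827) − 1.960
    = 0.15 · 23.4748 − 1.960
    = 3.5212 − 1.960 = 1.5612 → 1.56
Power = Φ(1.56) = 0.941.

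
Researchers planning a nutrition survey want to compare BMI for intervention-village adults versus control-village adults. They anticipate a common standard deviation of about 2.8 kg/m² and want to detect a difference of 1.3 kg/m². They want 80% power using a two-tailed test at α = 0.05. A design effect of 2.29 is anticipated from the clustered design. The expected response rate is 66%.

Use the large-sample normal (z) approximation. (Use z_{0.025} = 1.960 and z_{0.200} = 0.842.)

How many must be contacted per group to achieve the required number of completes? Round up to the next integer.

n = 253 per group

n = (z_{α/2} + z_β)² · (σ₁² + σ₂²) / δ²
  = (1.960 + 0.842)² · (2·2.8² = 15.68) / 1.3²
  = 7.8512 · 15.68 / 1.69
  = 72.84
Design effect: 2.29 × 72.84 = 166.81.
Adjust for 66% response: 166.81 / 0.66 = 252.75.
Round up → n = 253 per group.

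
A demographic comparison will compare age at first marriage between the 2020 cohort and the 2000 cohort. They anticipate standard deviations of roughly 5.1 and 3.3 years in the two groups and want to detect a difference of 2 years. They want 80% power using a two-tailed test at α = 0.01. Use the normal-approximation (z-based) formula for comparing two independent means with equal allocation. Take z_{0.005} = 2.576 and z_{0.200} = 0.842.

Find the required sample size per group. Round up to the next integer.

n = (z_{α/2} + z_β)² · (σ₁² + σ₂²) / δ²
  = (2.576 + 0.842)² · (5.1² + 3.3² = 36.9) / 2²
  = 11.6827 · 36.9 / 4
  = 107.77
Round up → n = 108 per group.

n = 108 per group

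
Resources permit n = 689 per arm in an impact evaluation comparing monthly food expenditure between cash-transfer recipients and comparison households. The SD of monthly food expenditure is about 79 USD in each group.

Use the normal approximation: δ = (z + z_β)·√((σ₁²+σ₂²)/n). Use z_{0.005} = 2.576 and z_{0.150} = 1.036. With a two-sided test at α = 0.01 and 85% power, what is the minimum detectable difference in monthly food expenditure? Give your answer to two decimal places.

δ = (z_{α/2} + z_β) · √((σ₁²+σ₂²)/n)
  = (2.576 + 1.036) · √(12482/689)
  = 3.612 · √18.1161
  = 3.612 · 4.2563
  = 15.3738

Minimum detectable difference ≈ 15.37 USD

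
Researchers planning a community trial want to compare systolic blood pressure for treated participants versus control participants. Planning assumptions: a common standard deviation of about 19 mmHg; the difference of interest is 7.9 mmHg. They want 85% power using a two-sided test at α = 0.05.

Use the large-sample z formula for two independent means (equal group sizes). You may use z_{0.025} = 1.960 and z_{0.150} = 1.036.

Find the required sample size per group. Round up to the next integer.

n = (z_{α/2} + z_β)² · (σ₁² + σ₂²) / δ²
  = (1.960 + 1.036)² · (2·19² = 722) / 7.9²
  = 8.9760 · 722 / 62.41
  = 103.84
Round up → n = 104 per group.

n = 104 per group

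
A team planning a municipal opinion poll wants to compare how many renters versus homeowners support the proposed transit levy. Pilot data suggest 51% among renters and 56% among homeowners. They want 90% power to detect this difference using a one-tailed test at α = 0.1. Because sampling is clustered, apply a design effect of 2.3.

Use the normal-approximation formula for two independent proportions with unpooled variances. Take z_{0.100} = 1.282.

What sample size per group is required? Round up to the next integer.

n = (z_α + z_β)² · [p₁(1−p₁) + p₂(1−p₂)] / (p₁ − p₂)²
  = (1.282 + 1.282)² · (0.51·0.49 + 0.56·0.44) / (-0.05)²
  = (2.564)² · (0.2499 + 0.2464) / 0.0025
  = 6.5741 · 0.4963 / 0.0025
  = 1305.09
Design effect: 2.3 × 1305.09 = 3001.71.
Round up → n = 3002 per group.

n = 3002 per group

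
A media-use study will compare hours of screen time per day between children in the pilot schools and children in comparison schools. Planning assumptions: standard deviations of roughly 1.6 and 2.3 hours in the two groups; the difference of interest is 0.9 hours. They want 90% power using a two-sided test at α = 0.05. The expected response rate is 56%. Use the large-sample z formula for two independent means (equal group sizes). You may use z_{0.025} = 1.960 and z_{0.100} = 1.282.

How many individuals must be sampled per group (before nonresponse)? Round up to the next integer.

n = (z_{α/2} + z_β)² · (σ₁² + σ₂²) / δ²
  = (1.960 + 1.282)² · (1.6² + 2.3² = 7.85) / 0.9²
  = 10.5106 · 7.85 / 0.81
  = 101.86
Adjust for 56% response: 101.86 / 0.56 = 181.90.
Round up → n = 182 per group.

n = 182 per group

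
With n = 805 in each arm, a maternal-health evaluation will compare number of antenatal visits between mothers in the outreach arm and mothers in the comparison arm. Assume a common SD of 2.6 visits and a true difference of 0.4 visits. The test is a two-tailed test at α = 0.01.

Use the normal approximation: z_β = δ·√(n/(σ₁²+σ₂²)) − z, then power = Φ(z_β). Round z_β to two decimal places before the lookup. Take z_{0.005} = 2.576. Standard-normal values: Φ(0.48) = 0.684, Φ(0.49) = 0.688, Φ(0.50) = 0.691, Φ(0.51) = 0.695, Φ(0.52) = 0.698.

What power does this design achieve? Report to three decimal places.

z_β = δ·√(n/(σ₁²+σ₂²)) − z_{α/2}
    = 0.4 · √(805/13.52) − 2.576
    = 0.4 · 7.71631 − 2.576
    = 3.0865 − 2.576 = 0.5105 → 0.51
Power = Φ(0.51) = 0.695.

Power ≈ 0.695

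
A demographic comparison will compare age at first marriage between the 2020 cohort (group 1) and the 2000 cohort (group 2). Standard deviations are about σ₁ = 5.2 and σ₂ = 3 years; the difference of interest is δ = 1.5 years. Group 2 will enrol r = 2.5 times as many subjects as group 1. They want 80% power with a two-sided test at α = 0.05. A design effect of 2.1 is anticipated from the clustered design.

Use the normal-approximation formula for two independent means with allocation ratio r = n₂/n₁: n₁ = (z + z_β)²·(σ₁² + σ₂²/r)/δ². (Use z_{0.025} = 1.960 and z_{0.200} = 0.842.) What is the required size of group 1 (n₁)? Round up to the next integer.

n₁ = 225

n₁ = (z_{α/2} + z_β)² · (σ₁² + σ₂²/r) / δ²
   = (1.960 + 0.842)² · (5.2² + 3²/2.5) / 1.5²
   = 7.8512 · (27.04 + 3.6) / 2.25
   = 7.8512 · 30.64 / 2.25
   = 106.92
Design effect: 2.1 × 106.92 = 224.52.
Round up → n₁ = 225; n₂ = r·n₁ = 2.5 × 225 = 563.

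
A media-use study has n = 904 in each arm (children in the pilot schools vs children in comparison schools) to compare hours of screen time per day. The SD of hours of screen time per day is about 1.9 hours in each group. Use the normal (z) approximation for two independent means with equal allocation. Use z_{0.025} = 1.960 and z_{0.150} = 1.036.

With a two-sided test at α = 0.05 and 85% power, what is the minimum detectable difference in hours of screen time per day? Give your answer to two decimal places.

Minimum detectable difference ≈ 0.27 hours

δ = (z_{α/2} + z_β) · √((σ₁²+σ₂²)/n)
  = (1.960 + 1.036) · √(7.22/904)
  = 2.996 · √0.00799
  = 2.996 · 0.0894
  = 0.2677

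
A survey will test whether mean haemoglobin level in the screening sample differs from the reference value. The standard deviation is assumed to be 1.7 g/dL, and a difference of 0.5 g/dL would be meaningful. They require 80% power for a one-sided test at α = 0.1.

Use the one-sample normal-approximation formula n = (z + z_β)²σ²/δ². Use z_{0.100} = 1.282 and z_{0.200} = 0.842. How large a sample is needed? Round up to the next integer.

n = (z_α + z_β)² · σ² / δ²
  = (1.282 + 0.842)² · 1.7² / 0.5²
  = 4.5114 · 2.89 / 0.25
  = 52.15
Round up → n = 53.

n = 53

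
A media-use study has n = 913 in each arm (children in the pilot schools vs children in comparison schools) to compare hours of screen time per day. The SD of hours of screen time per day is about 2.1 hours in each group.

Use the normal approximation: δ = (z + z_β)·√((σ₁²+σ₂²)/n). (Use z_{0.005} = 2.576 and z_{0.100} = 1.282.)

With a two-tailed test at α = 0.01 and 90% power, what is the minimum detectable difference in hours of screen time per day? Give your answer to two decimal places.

Minimum detectable difference ≈ 0.38 hours

δ = (z_{α/2} + z_β) · √((σ₁²+σ₂²)/n)
  = (2.576 + 1.282) · √(8.82/913)
  = 3.858 · √0.00966
  = 3.858 · 0.0983
  = 0.3792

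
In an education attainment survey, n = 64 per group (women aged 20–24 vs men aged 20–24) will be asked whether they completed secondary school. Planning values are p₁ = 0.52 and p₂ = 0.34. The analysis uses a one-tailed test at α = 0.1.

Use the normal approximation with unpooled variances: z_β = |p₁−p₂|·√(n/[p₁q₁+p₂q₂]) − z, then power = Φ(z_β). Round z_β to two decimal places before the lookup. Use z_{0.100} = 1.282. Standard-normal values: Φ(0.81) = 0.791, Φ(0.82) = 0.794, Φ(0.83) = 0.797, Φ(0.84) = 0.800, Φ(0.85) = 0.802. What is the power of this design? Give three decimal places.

Power ≈ 0.791

z_β = |p₁−p₂|·√(n/[p₁q₁+p₂q₂]) − z_α
    = 0.18 · √(64/0.4740) − 1.282
    = 0.18 · 11.6199 − 1.282
    = 2.0916 − 1.282 = 0.8096 → 0.81
Power = Φ(0.81) = 0.791.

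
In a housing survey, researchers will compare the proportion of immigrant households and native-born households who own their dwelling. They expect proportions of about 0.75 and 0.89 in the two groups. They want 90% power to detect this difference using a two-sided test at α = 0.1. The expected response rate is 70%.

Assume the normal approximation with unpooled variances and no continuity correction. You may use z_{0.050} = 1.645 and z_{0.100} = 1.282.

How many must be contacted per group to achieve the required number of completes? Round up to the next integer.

n = (z_{α/2} + z_β)² · [p₁(1−p₁) + p₂(1−p₂)] / (p₁ − p₂)²
  = (1.645 + 1.282)² · (0.75·0.25 + 0.89·0.11) / (-0.14)²
  = (2.927)² · (0.1875 + 0.0979) / 0.0196
  = 8.5673 · 0.2854 / 0.0196
  = 124.75
Adjust for 70% response: 124.75 / 0.70 = 178.22.
Round up → n = 179 per group.

n = 179 per group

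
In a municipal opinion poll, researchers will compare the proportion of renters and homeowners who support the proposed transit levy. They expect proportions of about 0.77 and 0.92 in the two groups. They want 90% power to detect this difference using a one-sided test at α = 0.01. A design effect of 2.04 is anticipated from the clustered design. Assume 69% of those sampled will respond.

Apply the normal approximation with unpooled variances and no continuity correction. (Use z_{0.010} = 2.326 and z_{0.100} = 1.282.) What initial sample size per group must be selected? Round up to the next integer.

n = (z_α + z_β)² · [p₁(1−p₁) + p₂(1−p₂)] / (p₁ − p₂)²
  = (2.326 + 1.282)² · (0.77·0.23 + 0.92·0.08) / (-0.15)²
  = (3.608)² · (0.1771 + 0.0736) / 0.0225
  = 13.0177 · 0.2507 / 0.0225
  = 145.05
Design effect: 2.04 × 145.05 = 295.89.
Adjust for 69% response: 295.89 / 0.69 = 428.83.
Round up → n = 429 per group.

n = 429 per group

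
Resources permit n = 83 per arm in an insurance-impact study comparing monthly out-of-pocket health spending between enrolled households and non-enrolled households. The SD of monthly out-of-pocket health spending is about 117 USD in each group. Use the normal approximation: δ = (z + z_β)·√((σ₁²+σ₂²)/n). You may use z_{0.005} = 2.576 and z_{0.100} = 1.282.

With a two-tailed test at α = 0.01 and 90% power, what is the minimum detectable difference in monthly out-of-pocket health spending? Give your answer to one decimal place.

Minimum detectable difference ≈ 70.1 USD

δ = (z_{α/2} + z_β) · √((σ₁²+σ₂²)/n)
  = (2.576 + 1.282) · √(27378/83)
  = 3.858 · √329.8554
  = 3.858 · 18.1619
  = 70.0687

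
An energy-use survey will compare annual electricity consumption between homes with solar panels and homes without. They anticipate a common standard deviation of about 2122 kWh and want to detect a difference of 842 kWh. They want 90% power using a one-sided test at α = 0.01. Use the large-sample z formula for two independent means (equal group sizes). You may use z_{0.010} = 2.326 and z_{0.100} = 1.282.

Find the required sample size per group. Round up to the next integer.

n = (z_α + z_β)² · (σ₁² + σ₂²) / δ²
  = (2.326 + 1.282)² · (2·2122² = 9005768) / 842²
  = 13.0177 · 9005768 / 708964
  = 165.36
Round up → n = 166 per group.

n = 166 per group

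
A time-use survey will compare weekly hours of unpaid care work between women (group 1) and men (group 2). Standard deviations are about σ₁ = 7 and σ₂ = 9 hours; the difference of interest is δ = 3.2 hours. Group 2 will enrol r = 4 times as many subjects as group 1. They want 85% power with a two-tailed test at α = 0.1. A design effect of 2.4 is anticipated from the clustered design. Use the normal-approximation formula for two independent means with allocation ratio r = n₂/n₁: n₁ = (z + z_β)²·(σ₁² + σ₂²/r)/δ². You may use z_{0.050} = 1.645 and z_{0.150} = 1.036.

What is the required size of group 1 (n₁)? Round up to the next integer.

n₁ = (z_{α/2} + z_β)² · (σ₁² + σ₂²/r) / δ²
   = (1.645 + 1.036)² · (7² + 9²/4) / 3.2²
   = 7.1878 · (49 + 20.25) / 10.24
   = 7.1878 · 69.25 / 10.24
   = 48.61
Design effect: 2.4 × 48.61 = 116.66.
Round up → n₁ = 117; n₂ = r·n₁ = 4 × 117 = 468.

n₁ = 117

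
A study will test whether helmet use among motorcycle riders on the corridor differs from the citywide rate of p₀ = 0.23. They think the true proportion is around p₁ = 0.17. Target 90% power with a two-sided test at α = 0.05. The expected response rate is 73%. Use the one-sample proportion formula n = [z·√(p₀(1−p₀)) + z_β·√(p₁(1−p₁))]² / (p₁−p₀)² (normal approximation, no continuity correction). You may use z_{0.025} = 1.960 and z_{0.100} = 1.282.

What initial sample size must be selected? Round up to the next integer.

n = [z_{α/2}·√(p₀q₀) + z_β·√(p₁q₁)]² / (p₁ − p₀)²
  = [1.960·√(0.23·0.77) + 1.282·√(0.17·0.83)]² / (-0.06)²
  = [1.960·0.4208 + 1.282·0.3756]² / 0.0036
  = [1.3064]² / 0.0036
  = 474.07
Adjust for 73% response: 474.07 / 0.73 = 649.41.
Round up → n = 650.

n = 650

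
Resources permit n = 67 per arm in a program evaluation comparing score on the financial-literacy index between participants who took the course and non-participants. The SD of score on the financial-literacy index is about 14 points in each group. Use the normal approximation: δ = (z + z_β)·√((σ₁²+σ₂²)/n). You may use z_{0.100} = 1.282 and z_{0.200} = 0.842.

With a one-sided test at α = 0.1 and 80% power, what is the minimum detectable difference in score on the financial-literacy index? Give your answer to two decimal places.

Minimum detectable difference ≈ 5.14 points

δ = (z_α + z_β) · √((σ₁²+σ₂²)/n)
  = (1.282 + 0.842) · √(392/67)
  = 2.124 · √5.8507
  = 2.124 · 2.4188
  = 5.1376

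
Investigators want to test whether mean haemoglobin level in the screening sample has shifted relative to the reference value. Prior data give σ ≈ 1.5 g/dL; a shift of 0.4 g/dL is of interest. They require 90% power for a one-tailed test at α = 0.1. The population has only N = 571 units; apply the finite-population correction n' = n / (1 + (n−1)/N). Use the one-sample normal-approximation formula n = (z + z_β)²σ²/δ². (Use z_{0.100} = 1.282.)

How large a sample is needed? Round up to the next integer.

n = 80

n = (z_α + z_β)² · σ² / δ²
  = (1.282 + 1.282)² · 1.5² / 0.4²
  = 6.5741 · 2.25 / 0.16
  = 92.45
Finite-population correction (N = 571): 92.45 / (1 + (92.45 − 1)/571) = 79.69.
Round up → n = 80.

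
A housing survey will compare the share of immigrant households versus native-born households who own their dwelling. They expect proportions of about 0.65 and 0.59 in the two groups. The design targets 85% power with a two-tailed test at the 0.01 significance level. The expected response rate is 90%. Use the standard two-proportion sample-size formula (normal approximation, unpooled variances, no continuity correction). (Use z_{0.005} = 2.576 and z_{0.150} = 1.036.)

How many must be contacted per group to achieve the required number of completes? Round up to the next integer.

n = 1891 per group

n = (z_{α/2} + z_β)² · [p₁(1−p₁) + p₂(1−p₂)] / (p₁ − p₂)²
  = (2.576 + 1.036)² · (0.65·0.35 + 0.59·0.41) / (0.06)²
  = (3.612)² · (0.2275 + 0.2419) / 0.0036
  = 13.0465 · 0.4694 / 0.0036
  = 1701.12
Adjust for 90% response: 1701.12 / 0.90 = 1890.14.
Round up → n = 1891 per group.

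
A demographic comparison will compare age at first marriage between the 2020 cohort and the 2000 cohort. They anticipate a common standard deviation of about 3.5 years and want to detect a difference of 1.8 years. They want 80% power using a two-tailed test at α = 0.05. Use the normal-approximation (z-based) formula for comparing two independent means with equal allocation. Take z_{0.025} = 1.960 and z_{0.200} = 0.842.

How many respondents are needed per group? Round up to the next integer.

n = 60 per group

n = (z_{α/2} + z_β)² · (σ₁² + σ₂²) / δ²
  = (1.960 + 0.842)² · (2·3.5² = 24.5) / 1.8²
  = 7.8512 · 24.5 / 3.24
  = 59.37
Round up → n = 60 per group.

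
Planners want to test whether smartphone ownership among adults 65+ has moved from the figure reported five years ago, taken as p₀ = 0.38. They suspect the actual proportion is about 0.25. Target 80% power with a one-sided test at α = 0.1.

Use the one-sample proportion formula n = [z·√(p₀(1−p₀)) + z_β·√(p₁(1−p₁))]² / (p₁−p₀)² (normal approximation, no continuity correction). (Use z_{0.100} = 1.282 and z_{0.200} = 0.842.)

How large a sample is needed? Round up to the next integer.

n = 58

n = [z_α·√(p₀q₀) + z_β·√(p₁q₁)]² / (p₁ − p₀)²
  = [1.282·√(0.38·0.62) + 0.842·√(0.25·0.75)]² / (-0.13)²
  = [1.282·0.4854 + 0.842·0.4330]² / 0.0169
  = [0.9869]² / 0.0169
  = 57.63
Round up → n = 58.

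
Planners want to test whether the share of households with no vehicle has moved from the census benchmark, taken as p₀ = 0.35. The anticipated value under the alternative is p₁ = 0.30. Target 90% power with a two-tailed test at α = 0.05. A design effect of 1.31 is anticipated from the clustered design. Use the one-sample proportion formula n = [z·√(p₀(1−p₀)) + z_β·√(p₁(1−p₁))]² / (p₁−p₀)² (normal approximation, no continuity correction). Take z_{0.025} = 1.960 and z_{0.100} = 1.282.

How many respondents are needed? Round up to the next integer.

n = 1215

n = [z_{α/2}·√(p₀q₀) + z_β·√(p₁q₁)]² / (p₁ − p₀)²
  = [1.960·√(0.35·0.65) + 1.282·√(0.30·0.70)]² / (-0.05)²
  = [1.960·0.4770 + 1.282·0.4583]² / 0.0025
  = [1.5223]² / 0.0025
  = 927.02
Design effect: 1.31 × 927.02 = 1214.39.
Round up → n = 1215.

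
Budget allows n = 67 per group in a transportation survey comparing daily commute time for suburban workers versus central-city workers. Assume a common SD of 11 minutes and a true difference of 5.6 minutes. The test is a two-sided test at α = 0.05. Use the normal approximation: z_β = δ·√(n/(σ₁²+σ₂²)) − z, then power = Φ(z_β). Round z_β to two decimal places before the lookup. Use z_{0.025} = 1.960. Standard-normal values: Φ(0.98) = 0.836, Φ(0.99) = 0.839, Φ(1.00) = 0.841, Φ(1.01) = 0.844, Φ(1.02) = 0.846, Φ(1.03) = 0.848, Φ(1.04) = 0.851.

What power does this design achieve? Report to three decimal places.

Power ≈ 0.839

z_β = δ·√(n/(σ₁²+σ₂²)) − z_{α/2}
    = 5.6 · √(67/242) − 1.960
    = 5.6 · 0.52617 − 1.960
    = 2.9466 − 1.960 = 0.9866 → 0.99
Power = Φ(0.99) = 0.839.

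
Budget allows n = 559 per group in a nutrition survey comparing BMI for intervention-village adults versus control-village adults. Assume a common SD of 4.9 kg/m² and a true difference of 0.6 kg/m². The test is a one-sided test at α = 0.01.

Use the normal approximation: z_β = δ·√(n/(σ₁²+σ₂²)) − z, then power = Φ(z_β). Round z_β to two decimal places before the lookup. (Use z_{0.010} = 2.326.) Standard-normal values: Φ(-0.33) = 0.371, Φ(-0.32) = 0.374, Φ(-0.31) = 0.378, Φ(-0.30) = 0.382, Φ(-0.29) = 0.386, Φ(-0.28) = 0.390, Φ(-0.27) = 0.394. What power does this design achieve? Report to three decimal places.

Power ≈ 0.390

z_β = δ·√(n/(σ₁²+σ₂²)) − z_α
    = 0.6 · √(559/48.02) − 2.326
    = 0.6 · 3.41189 − 2.326
    = 2.0471 − 2.326 = -0.2789 → -0.28
Power = Φ(-0.28) = 0.390.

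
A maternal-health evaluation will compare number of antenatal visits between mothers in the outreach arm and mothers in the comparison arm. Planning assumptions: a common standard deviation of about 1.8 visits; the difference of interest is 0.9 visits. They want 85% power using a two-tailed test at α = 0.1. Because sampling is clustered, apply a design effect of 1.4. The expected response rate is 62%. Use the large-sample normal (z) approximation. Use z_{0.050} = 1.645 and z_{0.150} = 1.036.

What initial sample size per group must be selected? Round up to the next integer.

n = (z_{α/2} + z_β)² · (σ₁² + σ₂²) / δ²
  = (1.645 + 1.036)² · (2·1.8² = 6.48) / 0.9²
  = 7.1878 · 6.48 / 0.81
  = 57.50
Design effect: 1.4 × 57.50 = 80.50.
Adjust for 62% response: 80.50 / 0.62 = 129.84.
Round up → n = 130 per group.

n = 130 per group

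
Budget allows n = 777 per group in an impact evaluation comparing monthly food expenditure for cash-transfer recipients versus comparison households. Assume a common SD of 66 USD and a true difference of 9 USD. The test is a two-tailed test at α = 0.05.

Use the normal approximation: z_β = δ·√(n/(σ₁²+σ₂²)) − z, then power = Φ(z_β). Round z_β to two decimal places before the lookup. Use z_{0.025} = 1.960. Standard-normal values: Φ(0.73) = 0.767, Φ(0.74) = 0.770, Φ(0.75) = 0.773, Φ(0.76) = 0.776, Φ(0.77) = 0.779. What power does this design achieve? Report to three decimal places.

z_β = δ·√(n/(σ₁²+σ₂²)) − z_{α/2}
    = 9 · √(777/8712) − 1.960
    = 9 · 0.29864 − 1.960
    = 2.6878 − 1.960 = 0.7278 → 0.73
Power = Φ(0.73) = 0.767.

Power ≈ 0.767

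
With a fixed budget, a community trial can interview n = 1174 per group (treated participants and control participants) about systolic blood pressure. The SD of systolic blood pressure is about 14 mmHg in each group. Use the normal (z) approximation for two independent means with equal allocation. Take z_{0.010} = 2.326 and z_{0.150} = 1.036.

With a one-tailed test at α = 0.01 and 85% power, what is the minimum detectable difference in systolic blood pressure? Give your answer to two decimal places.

Minimum detectable difference ≈ 1.94 mmHg

δ = (z_α + z_β) · √((σ₁²+σ₂²)/n)
  = (2.326 + 1.036) · √(392/1174)
  = 3.362 · √0.3339
  = 3.362 · 0.5778
  = 1.9427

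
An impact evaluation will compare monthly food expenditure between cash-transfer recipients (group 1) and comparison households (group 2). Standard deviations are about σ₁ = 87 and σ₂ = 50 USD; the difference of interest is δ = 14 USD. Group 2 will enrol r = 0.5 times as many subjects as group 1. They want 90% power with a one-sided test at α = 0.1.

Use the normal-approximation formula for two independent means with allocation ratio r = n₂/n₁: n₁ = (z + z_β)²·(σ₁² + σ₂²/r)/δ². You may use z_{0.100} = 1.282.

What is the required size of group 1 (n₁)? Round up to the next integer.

n₁ = (z_α + z_β)² · (σ₁² + σ₂²/r) / δ²
   = (1.282 + 1.282)² · (87² + 50²/0.5) / 14²
   = 6.5741 · (7569 + 5000) / 196
   = 6.5741 · 12569 / 196
   = 421.58
Round up → n₁ = 422; n₂ = r·n₁ = 0.5 × 422 = 211.

n₁ = 422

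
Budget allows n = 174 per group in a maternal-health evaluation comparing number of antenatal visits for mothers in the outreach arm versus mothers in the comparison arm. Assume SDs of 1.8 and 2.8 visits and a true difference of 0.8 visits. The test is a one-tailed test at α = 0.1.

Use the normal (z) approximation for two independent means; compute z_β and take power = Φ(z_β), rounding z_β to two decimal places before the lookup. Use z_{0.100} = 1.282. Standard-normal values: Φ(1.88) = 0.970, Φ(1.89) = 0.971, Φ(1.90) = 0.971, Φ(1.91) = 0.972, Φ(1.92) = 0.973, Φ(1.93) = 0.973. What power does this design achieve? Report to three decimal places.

z_β = δ·√(n/(σ₁²+σ₂²)) − z_α
    = 0.8 · √(174/11.08) − 1.282
    = 0.8 · 3.96282 − 1.282
    = 3.1703 − 1.282 = 1.8883 → 1.89
Power = Φ(1.89) = 0.971.

Power ≈ 0.971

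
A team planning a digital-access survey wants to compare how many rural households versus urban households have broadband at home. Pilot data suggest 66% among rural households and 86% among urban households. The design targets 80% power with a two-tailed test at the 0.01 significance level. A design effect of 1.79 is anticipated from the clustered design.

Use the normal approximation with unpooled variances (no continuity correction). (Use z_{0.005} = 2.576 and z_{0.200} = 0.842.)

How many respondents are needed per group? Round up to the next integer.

n = 181 per group

n = (z_{α/2} + z_β)² · [p₁(1−p₁) + p₂(1−p₂)] / (p₁ − p₂)²
  = (2.576 + 0.842)² · (0.66·0.34 + 0.86·0.14) / (-0.20)²
  = (3.418)² · (0.2244 + 0.1204) / 0.0400
  = 11.6827 · 0.3448 / 0.0400
  = 100.71
Design effect: 1.79 × 100.71 = 180.26.
Round up → n = 181 per group.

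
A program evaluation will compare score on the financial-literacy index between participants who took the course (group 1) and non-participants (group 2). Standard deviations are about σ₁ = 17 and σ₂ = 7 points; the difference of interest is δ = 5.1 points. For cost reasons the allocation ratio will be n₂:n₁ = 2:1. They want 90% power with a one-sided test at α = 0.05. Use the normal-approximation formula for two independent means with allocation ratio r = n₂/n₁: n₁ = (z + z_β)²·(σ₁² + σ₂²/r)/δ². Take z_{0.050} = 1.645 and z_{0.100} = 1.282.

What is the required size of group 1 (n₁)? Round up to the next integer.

n₁ = 104

n₁ = (z_α + z_β)² · (σ₁² + σ₂²/r) / δ²
   = (1.645 + 1.282)² · (17² + 7²/2) / 5.1²
   = 8.5673 · (289 + 24.5) / 26.01
   = 8.5673 · 313.5 / 26.01
   = 103.26
Round up → n₁ = 104; n₂ = r·n₁ = 2 × 104 = 208.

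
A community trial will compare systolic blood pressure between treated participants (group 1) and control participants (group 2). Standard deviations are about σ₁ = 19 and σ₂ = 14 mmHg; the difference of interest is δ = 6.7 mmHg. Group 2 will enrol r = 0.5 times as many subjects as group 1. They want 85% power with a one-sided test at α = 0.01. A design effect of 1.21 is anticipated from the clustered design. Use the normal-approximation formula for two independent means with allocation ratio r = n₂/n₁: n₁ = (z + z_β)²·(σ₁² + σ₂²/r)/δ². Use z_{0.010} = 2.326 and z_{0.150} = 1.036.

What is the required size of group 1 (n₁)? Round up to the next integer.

n₁ = 230

n₁ = (z_α + z_β)² · (σ₁² + σ₂²/r) / δ²
   = (2.326 + 1.036)² · (19² + 14²/0.5) / 6.7²
   = 11.3030 · (361 + 392) / 44.89
   = 11.3030 · 753 / 44.89
   = 189.60
Design effect: 1.21 × 189.60 = 229.42.
Round up → n₁ = 230; n₂ = r·n₁ = 0.5 × 230 = 115.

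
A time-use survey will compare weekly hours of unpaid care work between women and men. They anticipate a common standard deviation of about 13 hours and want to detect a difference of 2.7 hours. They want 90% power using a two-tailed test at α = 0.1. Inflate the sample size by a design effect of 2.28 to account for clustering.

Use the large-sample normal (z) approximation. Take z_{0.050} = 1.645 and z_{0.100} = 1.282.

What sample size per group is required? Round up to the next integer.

n = 906 per group

n = (z_{α/2} + z_β)² · (σ₁² + σ₂²) / δ²
  = (1.645 + 1.282)² · (2·13² = 338) / 2.7²
  = 8.5673 · 338 / 7.29
  = 397.22
Design effect: 2.28 × 397.22 = 905.67.
Round up → n = 906 per group.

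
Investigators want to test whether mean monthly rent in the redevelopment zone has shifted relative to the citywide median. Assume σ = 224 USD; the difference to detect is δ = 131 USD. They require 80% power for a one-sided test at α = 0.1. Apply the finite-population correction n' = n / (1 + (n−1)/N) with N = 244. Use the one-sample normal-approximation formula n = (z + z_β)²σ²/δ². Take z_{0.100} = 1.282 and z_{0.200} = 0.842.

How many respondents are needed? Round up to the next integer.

n = 13

n = (z_α + z_β)² · σ² / δ²
  = (1.282 + 0.842)² · 224² / 131²
  = 4.5114 · 50176 / 17161
  = 13.19
Finite-population correction (N = 244): 13.19 / (1 + (13.19 − 1)/244) = 12.56.
Round up → n = 13.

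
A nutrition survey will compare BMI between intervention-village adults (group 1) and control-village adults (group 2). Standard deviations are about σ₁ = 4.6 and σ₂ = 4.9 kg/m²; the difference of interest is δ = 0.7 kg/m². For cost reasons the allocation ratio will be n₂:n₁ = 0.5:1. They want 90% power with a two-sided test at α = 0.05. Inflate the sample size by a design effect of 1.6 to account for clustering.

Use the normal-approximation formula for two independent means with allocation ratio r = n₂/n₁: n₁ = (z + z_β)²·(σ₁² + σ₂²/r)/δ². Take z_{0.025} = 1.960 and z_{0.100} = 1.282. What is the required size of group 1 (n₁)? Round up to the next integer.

n₁ = 2375

n₁ = (z_{α/2} + z_β)² · (σ₁² + σ₂²/r) / δ²
   = (1.960 + 1.282)² · (4.6² + 4.9²/0.5) / 0.7²
   = 10.5106 · (21.16 + 48.02) / 0.49
   = 10.5106 · 69.18 / 0.49
   = 1483.92
Design effect: 1.6 × 1483.92 = 2374.27.
Round up → n₁ = 2375; n₂ = r·n₁ = 0.5 × 2375 = 1188.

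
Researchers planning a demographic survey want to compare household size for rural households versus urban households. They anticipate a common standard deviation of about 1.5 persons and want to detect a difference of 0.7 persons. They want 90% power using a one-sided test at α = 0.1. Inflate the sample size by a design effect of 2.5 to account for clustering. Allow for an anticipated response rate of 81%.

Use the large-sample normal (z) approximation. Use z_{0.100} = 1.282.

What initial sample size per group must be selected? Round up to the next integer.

n = 187 per group

n = (z_α + z_β)² · (σ₁² + σ₂²) / δ²
  = (1.282 + 1.282)² · (2·1.5² = 4.5) / 0.7²
  = 6.5741 · 4.5 / 0.49
  = 60.37
Design effect: 2.5 × 60.37 = 150.94.
Adjust for 81% response: 150.94 / 0.81 = 186.34.
Round up → n = 187 per group.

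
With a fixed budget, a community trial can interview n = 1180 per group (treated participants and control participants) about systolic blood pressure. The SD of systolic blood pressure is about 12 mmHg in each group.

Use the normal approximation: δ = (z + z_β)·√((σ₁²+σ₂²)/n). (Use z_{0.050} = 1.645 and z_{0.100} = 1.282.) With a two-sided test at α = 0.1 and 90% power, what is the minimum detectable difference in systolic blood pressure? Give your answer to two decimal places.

Minimum detectable difference ≈ 1.45 mmHg

δ = (z_{α/2} + z_β) · √((σ₁²+σ₂²)/n)
  = (1.645 + 1.282) · √(288/1180)
  = 2.927 · √0.24407
  = 2.927 · 0.4940
  = 1.4460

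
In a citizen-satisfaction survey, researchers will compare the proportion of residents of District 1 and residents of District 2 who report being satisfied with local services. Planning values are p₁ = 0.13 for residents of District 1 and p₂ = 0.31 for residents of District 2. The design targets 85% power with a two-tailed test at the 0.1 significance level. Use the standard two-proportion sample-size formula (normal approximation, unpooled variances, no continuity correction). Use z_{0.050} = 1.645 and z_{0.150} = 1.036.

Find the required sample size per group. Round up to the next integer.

n = 73 per group

n = (z_{α/2} + z_β)² · [p₁(1−p₁) + p₂(1−p₂)] / (p₁ − p₂)²
  = (1.645 + 1.036)² · (0.13·0.87 + 0.31·0.69) / (-0.18)²
  = (2.681)² · (0.1131 + 0.2139) / 0.0324
  = 7.1878 · 0.3270 / 0.0324
  = 72.54
Round up → n = 73 per group.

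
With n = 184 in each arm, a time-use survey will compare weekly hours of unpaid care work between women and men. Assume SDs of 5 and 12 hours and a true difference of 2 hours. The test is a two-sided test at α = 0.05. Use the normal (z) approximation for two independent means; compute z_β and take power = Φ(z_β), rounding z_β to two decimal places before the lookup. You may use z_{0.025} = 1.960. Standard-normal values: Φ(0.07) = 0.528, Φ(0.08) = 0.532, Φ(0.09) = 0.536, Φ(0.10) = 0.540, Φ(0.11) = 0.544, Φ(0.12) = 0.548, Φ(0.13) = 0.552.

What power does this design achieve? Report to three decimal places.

Power ≈ 0.552

z_β = δ·√(n/(σ₁²+σ₂²)) − z_{α/2}
    = 2 · √(184/169) − 1.960
    = 2 · 1.04344 − 1.960
    = 2.0869 − 1.960 = 0.1269 → 0.13
Power = Φ(0.13) = 0.552.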